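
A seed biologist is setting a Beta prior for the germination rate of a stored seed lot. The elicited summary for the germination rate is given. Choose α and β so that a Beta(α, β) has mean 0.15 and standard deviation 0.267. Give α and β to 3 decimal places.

First σ² = 0.071289. Setting α = μn, β = (1−μ)n with n = α+β,
μ(1−μ)/(n+1) = 0.071289 ⇒ n+1 = 0.1275/0.071289 = 1.7885 ⇒ n = 0.7885.
Hence α = 0.15×0.7885 = 0.118, β = 0.85×0.7885 = 0.670.

α = 0.118, β = 0.670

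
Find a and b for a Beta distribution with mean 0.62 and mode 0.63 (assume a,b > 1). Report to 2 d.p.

a = 16.12, b = 9.88

Let s = a+b. Mean gives a = μs = 0.62s; mode gives (a−1)/(s−2) = 0.63.
Substituting: 0.62s − 1 = 0.63(s−2) = 0.63s − 1.26, so -0.01s = -0.26 and s = 26.0000.
Then a = 0.62×26.0000 = 16.12 and b = s−a = 9.88.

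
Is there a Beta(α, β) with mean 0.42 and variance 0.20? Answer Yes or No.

The Beta variance bound is σ² < μ(1−μ).
Here μ(1−μ) = 0.42×0.58 = 0.2436, and 0.20 < 0.2436.

Yes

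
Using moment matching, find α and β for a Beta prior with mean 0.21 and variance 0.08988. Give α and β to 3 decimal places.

α = 0.178, β = 0.668

Write ν = α+β; then α = μν and Var = μ(1−μ)/(ν+1).
ν = μ(1−μ)/Var − 1 = 0.1659/0.08988 − 1 = 0.8458.
α = 0.21·0.8458 = 0.178, β = 0.79·0.8458 = 0.668.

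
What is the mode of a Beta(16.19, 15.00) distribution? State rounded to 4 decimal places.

0.5204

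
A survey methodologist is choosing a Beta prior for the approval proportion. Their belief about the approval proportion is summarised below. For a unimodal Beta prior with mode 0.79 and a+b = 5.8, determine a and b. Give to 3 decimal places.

Mode = (a−1)/(κ−2) with κ = a+b, so a−1 = 0.79·3.8 = 3.002.
a = 4.002; b = κ − a = 1.798.

a = 4.002, b = 1.798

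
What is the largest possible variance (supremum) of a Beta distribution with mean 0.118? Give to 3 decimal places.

0.104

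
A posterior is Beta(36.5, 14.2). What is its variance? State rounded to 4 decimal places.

0.0039

α+β = 50.7 and αβ = 518.30, so Var = αβ/[(α+β)²(α+β+1)] = 518.30/132894.333 = 0.0039.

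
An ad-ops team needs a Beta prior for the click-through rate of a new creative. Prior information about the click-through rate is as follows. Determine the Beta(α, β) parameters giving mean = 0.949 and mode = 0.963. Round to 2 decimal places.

Let s = α+β. Mean gives α = μs = 0.949s; mode gives (α−1)/(s−2) = 0.963.
Substituting: 0.949s − 1 = 0.963(s−2) = 0.963s − 1.926, so -0.014s = -0.926 and s = 66.1429.
Then α = 0.949×66.1429 = 62.77 and β = s−α = 3.37.

α = 62.77, β = 3.37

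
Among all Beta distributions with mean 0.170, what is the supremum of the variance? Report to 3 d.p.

0.141

For fixed mean μ the Beta variance is μ(1−μ)/(α+β+1), increasing as α+β decreases.
Its least upper bound (not attained) is μ(1−μ) = 0.170·0.830 = 0.141.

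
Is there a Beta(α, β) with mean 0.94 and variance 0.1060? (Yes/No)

No

A Beta with mean μ has variance μ(1−μ)/(α+β+1) < μ(1−μ).
Here μ(1−μ) = 0.94×0.06 = 0.0564, and 0.1060 ≥ 0.0564.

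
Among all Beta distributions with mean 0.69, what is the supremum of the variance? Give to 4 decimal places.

0.2139

For fixed mean μ the Beta variance is μ(1−μ)/(α+β+1), increasing as α+β decreases.
Its least upper bound (not attained) is μ(1−μ) = 0.69·0.31 = 0.2139.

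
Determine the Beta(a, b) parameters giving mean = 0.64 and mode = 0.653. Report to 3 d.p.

Let s = a+b. Mean gives a = μs = 0.64s; mode gives (a−1)/(s−2) = 0.653.
Substituting: 0.64s − 1 = 0.653(s−2) = 0.653s − 1.306, so -0.013s = -0.306 and s = 23.5385.
Then a = 0.64×23.5385 = 15.065 and b = s−a = 8.474.

a = 15.065, b = 8.474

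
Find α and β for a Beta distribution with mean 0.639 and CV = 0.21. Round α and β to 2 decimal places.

α = 7.55, β = 4.26

Var = (CV·μ)² = (0.21×0.639)² = 0.018007.
α+β = μ(1−μ)/Var − 1 = 0.230679/0.018007 − 1 = 11.8105.
Thus α = 0.639·11.8105 = 7.55 and β = 0.361·11.8105 = 4.26.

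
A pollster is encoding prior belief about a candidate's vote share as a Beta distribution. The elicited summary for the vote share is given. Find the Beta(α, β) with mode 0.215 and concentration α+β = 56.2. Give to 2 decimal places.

α = 12.65, β = 43.55

For α,β>1 the mode is (α−1)/(α+β−2), so α = mode·(κ−2)+1 = 0.215×54.2+1 = 12.65.
And β = (1−mode)·(κ−2)+1 = 0.785×54.2+1 = 43.55.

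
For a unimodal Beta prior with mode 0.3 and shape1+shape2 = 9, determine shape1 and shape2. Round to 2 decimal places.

shape1 = 3.10, shape2 = 5.90

Mode = (shape1−1)/(κ−2) with κ = shape1+shape2, so shape1−1 = 0.3·7 = 2.10.
shape1 = 3.10; shape2 = κ − shape1 = 5.90.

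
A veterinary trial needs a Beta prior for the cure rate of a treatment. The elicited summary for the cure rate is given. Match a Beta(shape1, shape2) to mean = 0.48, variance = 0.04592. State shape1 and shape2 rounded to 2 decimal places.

Write ν = shape1+shape2; then shape1 = μν and Var = μ(1−μ)/(ν+1).
ν = μ(1−μ)/Var − 1 = 0.2496/0.04592 − 1 = 4.4355.
shape1 = 0.48·4.4355 = 2.13, shape2 = 0.52·4.4355 = 2.31.

shape1 = 2.13, shape2 = 2.31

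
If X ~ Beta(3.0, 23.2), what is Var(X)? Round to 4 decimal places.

Var = αβ/[(α+β)²(α+β+1)] = (3.0×23.2)/(26.2²×27.2) = 69.60/18671.168 = 0.0037.

0.0037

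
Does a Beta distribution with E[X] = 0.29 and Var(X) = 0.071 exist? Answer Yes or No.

For any Beta, Var(X) < E[X]·(1−E[X]).
Here μ(1−μ) = 0.29×0.71 = 0.2059, and 0.071 < 0.2059.

Yes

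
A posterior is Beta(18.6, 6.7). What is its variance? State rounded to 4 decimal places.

μ = 18.6/25.3 = 0.735178; Var = μ(1−μ)/(α+β+1) = 0.1946914/26.3 = 0.0074.

0.0074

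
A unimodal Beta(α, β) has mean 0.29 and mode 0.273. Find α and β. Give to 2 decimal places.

With s = α+β: μ = α/s and mode = (α−1)/(s−2). Eliminating α = μs,
μs − 1 = m(s−2) ⇒ s(μ−m) = 1−2m ⇒ s = 0.454/0.017 = 26.7059.
So α = μs = 7.74, β = (1−μ)s = 18.96.

α = 7.74, β = 18.96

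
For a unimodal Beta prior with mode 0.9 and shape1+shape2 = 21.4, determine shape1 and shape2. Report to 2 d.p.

shape1 = 18.46, shape2 = 2.94

Mode = (shape1−1)/(κ−2) with κ = shape1+shape2, so shape1−1 = 0.9·19.4 = 17.46.
shape1 = 18.46; shape2 = κ − shape1 = 2.94.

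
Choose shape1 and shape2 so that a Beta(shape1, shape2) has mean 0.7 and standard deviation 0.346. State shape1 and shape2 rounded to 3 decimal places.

shape1 = 0.528, shape2 = 0.226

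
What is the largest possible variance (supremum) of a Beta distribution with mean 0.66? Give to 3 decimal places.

For fixed mean μ the Beta variance is μ(1−μ)/(α+β+1), increasing as α+β decreases.
Its least upper bound (not attained) is μ(1−μ) = 0.66·0.34 = 0.224.

0.224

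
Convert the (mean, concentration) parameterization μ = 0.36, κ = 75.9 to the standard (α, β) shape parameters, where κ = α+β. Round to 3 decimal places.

α = 27.324, β = 48.576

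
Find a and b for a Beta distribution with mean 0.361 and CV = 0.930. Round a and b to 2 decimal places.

a = 0.38, b = 0.67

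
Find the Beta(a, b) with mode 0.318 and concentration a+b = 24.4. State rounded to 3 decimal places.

Mode = (a−1)/(κ−2) with κ = a+b, so a−1 = 0.318·22.4 = 7.123.
a = 8.123; b = κ − a = 16.277.

a = 8.123, b = 16.277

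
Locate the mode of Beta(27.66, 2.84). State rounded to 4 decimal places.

0.9354

With α,β > 1, mode = (α−1)/(α+β−2) = 26.66/28.50 = 0.9354.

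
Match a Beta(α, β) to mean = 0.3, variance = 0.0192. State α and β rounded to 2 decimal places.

By moment matching, α+β = μ(1−μ)/σ² − 1 = (0.3·0.7)/0.0192 − 1 = 10.9375 − 1 = 9.9375.
Since α/(α+β) = μ, α = 0.3·9.9375 = 2.98 and β = 0.7·9.9375 = 6.96.

α = 2.98, β = 6.96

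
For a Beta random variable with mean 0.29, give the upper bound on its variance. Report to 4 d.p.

0.2059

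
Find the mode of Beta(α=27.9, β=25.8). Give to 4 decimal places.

The density x^(α−1)(1−x)^(β−1) is maximised at (α−1)/(α+β−2) = 26.9/51.7 = 0.5203.

0.5203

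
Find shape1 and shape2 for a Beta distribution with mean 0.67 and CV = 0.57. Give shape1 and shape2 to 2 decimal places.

Var = (CV·μ)² = (0.57×0.67)² = 0.145848.
shape1+shape2 = μ(1−μ)/Var − 1 = 0.2211/0.145848 − 1 = 0.5160.
Thus shape1 = 0.67·0.5160 = 0.35 and shape2 = 0.33·0.5160 = 0.17.

shape1 = 0.35, shape2 = 0.17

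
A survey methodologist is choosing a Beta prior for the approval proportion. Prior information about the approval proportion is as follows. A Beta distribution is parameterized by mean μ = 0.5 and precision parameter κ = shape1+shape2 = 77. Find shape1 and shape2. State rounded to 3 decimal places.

Split κ in proportion μ : (1−μ): shape1 = 0.5·77 = 38.500, shape2 = 77 − 38.500 = 38.500.

shape1 = 38.500, shape2 = 38.500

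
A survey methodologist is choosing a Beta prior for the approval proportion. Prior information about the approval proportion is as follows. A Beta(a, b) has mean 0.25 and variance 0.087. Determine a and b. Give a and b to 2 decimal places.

a = 0.29, b = 0.87

Write ν = a+b; then a = μν and Var = μ(1−μ)/(ν+1).
ν = μ(1−μ)/Var − 1 = 0.1875/0.087 − 1 = 1.1552.
a = 0.25·1.1552 = 0.29, b = 0.75·1.1552 = 0.87.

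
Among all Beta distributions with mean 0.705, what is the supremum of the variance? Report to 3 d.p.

0.208

Var = μ(1−μ)/(α+β+1), which approaches μ(1−μ) as α+β → 0.
So the supremum is μ(1−μ) = 0.705×0.295 = 0.208.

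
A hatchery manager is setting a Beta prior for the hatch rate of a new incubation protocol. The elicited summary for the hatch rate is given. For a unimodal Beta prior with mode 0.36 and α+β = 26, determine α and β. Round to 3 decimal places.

Since the density peak of Beta(α,β) is at (α−1)/(α+β−2),
α = 1 + 0.36(26−2) = 9.640 and β = 26 − 9.640 = 16.360.

α = 9.640, β = 16.360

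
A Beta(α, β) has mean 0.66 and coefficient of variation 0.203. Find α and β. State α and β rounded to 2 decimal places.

α = 7.59, β = 3.91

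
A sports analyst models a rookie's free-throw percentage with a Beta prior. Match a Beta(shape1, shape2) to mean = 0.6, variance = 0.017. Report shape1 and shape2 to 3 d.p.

Let s = shape1+shape2. The Beta variance is μ(1−μ)/(s+1).
So s+1 = μ(1−μ)/σ² = (0.6×0.4)/0.017 = 0.24/0.017 = 14.1176, giving s = 13.1176.
Then shape1 = μs = 0.6×13.1176 = 7.871 and shape2 = (1−μ)s = 0.4×13.1176 = 5.247.

shape1 = 7.871, shape2 = 5.247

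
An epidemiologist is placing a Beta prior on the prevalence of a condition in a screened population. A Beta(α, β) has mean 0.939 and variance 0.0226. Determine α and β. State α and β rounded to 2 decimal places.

α = 1.44, β = 0.09

Write ν = α+β; then α = μν and Var = μ(1−μ)/(ν+1).
ν = μ(1−μ)/Var − 1 = 0.057279/0.0226 − 1 = 1.5345.
α = 0.939·1.5345 = 1.44, β = 0.061·1.5345 = 0.09.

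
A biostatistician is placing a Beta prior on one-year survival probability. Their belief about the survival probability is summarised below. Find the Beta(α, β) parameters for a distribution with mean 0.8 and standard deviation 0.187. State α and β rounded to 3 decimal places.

α = 2.860, β = 0.715

σ² = 0.187² = 0.034969.
With s = α+β, Var = μ(1−μ)/(s+1), so s+1 = (0.8×0.2)/0.034969 = 4.5755 and s = 3.5755.
α = μs = 2.860, β = (1−μ)s = 0.715.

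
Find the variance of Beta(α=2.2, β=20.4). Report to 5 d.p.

0.00372

α+β = 22.6 and αβ = 44.88, so Var = αβ/[(α+β)²(α+β+1)] = 44.88/12053.936 = 0.00372.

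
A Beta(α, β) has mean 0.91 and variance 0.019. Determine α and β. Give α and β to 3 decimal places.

α = 3.013, β = 0.298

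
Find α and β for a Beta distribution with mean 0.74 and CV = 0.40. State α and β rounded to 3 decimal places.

Var = (CV·μ)² = (0.40×0.74)² = 0.087616.
α+β = μ(1−μ)/Var − 1 = 0.1924/0.087616 − 1 = 1.1959.
Thus α = 0.74·1.1959 = 0.885 and β = 0.26·1.1959 = 0.311.

α = 0.885, β = 0.311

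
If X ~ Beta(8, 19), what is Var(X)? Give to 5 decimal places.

μ = 8/27 = 0.296296; Var = μ(1−μ)/(α+β+1) = 0.2085048/28 = 0.00745.

0.00745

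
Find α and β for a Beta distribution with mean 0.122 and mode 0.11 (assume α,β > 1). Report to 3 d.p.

Let s = α+β. Mean gives α = μs = 0.122s; mode gives (α−1)/(s−2) = 0.11.
Substituting: 0.122s − 1 = 0.11(s−2) = 0.11s − 0.22, so 0.012s = 0.78 and s = 65.0000.
Then α = 0.122×65.0000 = 7.930 and β = s−α = 57.070.

α = 7.930, β = 57.070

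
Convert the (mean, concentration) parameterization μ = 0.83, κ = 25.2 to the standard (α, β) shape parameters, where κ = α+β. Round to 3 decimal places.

Split κ in proportion μ : (1−μ): α = 0.83·25.2 = 20.916, β = 25.2 − 20.916 = 4.284.

α = 20.916, β = 4.284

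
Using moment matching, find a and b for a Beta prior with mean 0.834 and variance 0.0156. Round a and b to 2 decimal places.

a = 6.57, b = 1.31

By moment matching, a+b = μ(1−μ)/σ² − 1 = (0.834·0.166)/0.0156 − 1 = 8.8746 − 1 = 7.8746.
Since a/(a+b) = μ, a = 0.834·7.8746 = 6.57 and b = 0.166·7.8746 = 1.31.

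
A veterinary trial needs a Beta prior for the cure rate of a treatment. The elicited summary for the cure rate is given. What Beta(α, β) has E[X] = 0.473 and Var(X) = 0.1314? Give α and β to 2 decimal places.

α = 0.42, β = 0.47

By moment matching, α+β = μ(1−μ)/σ² − 1 = (0.473·0.527)/0.1314 − 1 = 1.8970 − 1 = 0.8970.
Since α/(α+β) = μ, α = 0.473·0.8970 = 0.42 and β = 0.527·0.8970 = 0.47.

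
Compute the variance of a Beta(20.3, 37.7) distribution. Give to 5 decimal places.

0.00386

Var = αβ/[(α+β)²(α+β+1)] = (20.3×37.7)/(58.0²×59.0) = 765.31/198476.000 = 0.00386.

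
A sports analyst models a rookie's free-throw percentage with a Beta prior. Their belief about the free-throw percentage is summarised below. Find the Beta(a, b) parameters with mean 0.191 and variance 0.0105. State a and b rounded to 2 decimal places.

a = 2.62, b = 11.10

Let s = a+b. The Beta variance is μ(1−μ)/(s+1).
So s+1 = μ(1−μ)/σ² = (0.191×0.809)/0.0105 = 0.154519/0.0105 = 14.7161, giving s = 13.7161.
Then a = μs = 0.191×13.7161 = 2.62 and b = (1−μ)s = 0.809×13.7161 = 11.10.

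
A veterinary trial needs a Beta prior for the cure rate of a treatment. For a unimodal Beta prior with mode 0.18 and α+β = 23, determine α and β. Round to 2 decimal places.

For α,β>1 the mode is (α−1)/(α+β−2), so α = mode·(κ−2)+1 = 0.18×21+1 = 4.78.
And β = (1−mode)·(κ−2)+1 = 0.82×21+1 = 18.22.

α = 4.78, β = 18.22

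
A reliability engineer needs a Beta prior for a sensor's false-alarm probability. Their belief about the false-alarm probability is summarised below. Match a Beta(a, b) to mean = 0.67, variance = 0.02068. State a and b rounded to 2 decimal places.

a = 6.49, b = 3.20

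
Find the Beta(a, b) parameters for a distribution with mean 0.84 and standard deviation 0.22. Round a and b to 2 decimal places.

a = 1.49, b = 0.28

σ² = 0.22² = 0.0484.
With s = a+b, Var = μ(1−μ)/(s+1), so s+1 = (0.84×0.16)/0.0484 = 2.7769 and s = 1.7769.
a = μs = 1.49, b = (1−μ)s = 0.28.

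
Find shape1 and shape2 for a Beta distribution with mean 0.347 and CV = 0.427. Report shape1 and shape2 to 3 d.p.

σ = CV·μ = 0.427×0.347 = 0.14817, so σ² = 0.021954.
s+1 = μ(1−μ)/σ² = 0.226591/0.021954 = 10.3211, so s = shape1+shape2 = 9.3211.
shape1 = μs = 3.234, shape2 = (1−μ)s = 6.087.

shape1 = 3.234, shape2 = 6.087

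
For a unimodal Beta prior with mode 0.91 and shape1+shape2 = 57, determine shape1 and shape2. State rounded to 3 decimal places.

Mode = (shape1−1)/(κ−2) with κ = shape1+shape2, so shape1−1 = 0.91·55 = 50.050.
shape1 = 51.050; shape2 = κ − shape1 = 5.950.

shape1 = 51.050, shape2 = 5.950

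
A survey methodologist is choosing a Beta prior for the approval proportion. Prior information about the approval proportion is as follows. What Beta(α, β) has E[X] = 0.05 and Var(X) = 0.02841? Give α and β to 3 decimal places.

By moment matching, α+β = μ(1−μ)/σ² − 1 = (0.05·0.95)/0.02841 − 1 = 1.6719 − 1 = 0.6719.
Since α/(α+β) = μ, α = 0.05·0.6719 = 0.034 and β = 0.95·0.6719 = 0.638.

α = 0.034, β = 0.638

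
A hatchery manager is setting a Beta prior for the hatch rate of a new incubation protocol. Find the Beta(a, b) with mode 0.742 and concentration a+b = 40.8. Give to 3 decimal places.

a = 29.790, b = 11.010

Mode = (a−1)/(κ−2) with κ = a+b, so a−1 = 0.742·38.8 = 28.790.
a = 29.790; b = κ − a = 11.010.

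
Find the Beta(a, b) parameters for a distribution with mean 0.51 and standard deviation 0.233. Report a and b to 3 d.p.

σ² = 0.233² = 0.054289.
With s = a+b, Var = μ(1−μ)/(s+1), so s+1 = (0.51×0.49)/0.054289 = 4.6031 and s = 3.6031.
a = μs = 1.838, b = (1−μ)s = 1.766.

a = 1.838, b = 1.766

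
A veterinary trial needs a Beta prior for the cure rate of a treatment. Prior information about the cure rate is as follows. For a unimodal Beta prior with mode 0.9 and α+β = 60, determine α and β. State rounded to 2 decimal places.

Since the density peak of Beta(α,β) is at (α−1)/(α+β−2),
α = 1 + 0.9(60−2) = 53.20 and β = 60 − 53.20 = 6.80.

α = 53.20, β = 6.80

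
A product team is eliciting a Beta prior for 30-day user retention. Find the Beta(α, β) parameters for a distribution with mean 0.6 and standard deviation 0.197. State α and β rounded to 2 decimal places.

σ² = 0.197² = 0.038809.
With s = α+β, Var = μ(1−μ)/(s+1), so s+1 = (0.6×0.4)/0.038809 = 6.1841 and s = 5.1841.
α = μs = 3.11, β = (1−μ)s = 2.07.

α = 3.11, β = 2.07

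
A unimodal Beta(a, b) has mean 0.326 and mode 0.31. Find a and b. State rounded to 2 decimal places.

Let s = a+b. Mean gives a = μs = 0.326s; mode gives (a−1)/(s−2) = 0.31.
Substituting: 0.326s − 1 = 0.31(s−2) = 0.31s − 0.62, so 0.016s = 0.38 and s = 23.7500.
Then a = 0.326×23.7500 = 7.74 and b = s−a = 16.01.

a = 7.74, b = 16.01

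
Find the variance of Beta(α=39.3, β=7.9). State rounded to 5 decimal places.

α+β = 47.2 and αβ = 310.47, so Var = αβ/[(α+β)²(α+β+1)] = 310.47/107381.888 = 0.00289.

0.00289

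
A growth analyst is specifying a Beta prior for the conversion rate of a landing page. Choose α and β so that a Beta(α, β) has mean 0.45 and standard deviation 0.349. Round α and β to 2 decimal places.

σ² = 0.349² = 0.121801.
With s = α+β, Var = μ(1−μ)/(s+1), so s+1 = (0.45×0.55)/0.121801 = 2.0320 and s = 1.0320.
α = μs = 0.46, β = (1−μ)s = 0.57.

α = 0.46, β = 0.57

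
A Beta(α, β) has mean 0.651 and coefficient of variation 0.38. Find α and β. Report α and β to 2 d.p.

Var = (CV·μ)² = (0.38×0.651)² = 0.061197.
α+β = μ(1−μ)/Var − 1 = 0.227199/0.061197 − 1 = 2.7126.
Thus α = 0.651·2.7126 = 1.77 and β = 0.349·2.7126 = 0.95.

α = 1.77, β = 0.95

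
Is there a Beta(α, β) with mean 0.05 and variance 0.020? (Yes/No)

Yes

For any Beta, Var(X) < E[X]·(1−E[X]).
Here μ(1−μ) = 0.05×0.95 = 0.0475, and 0.020 < 0.0475.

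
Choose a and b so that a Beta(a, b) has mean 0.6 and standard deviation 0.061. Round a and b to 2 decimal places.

a = 38.10, b = 25.40

Variance = 0.061² = 0.003721. The moment-matching identity a+b = μ(1−μ)/Var − 1 gives
a+b = 0.24/0.003721 − 1 = 63.4988, so a = μ·63.4988 = 38.10 and b = (1−μ)·63.4988 = 25.40.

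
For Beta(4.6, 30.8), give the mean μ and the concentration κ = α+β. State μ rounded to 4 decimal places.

μ = 0.1299, κ = 35.4

κ = α+β = 4.6+30.8 = 35.4; μ = α/κ = 4.6/35.4 = 0.1299.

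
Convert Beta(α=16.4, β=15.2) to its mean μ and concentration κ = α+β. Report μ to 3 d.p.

μ = 0.519, κ = 31.6

κ = α+β = 16.4+15.2 = 31.6; μ = α/κ = 16.4/31.6 = 0.519.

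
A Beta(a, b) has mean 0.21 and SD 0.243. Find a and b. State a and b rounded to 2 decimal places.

a = 0.38, b = 1.43

Variance = 0.243² = 0.059049. The moment-matching identity a+b = μ(1−μ)/Var − 1 gives
a+b = 0.1659/0.059049 − 1 = 1.8095, so a = μ·1.8095 = 0.38 and b = (1−μ)·1.8095 = 1.43.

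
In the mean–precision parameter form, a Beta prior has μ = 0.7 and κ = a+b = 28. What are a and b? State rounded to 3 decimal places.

Split κ in proportion μ : (1−μ): a = 0.7·28 = 19.600, b = 28 − 19.600 = 8.400.

a = 19.600, b = 8.400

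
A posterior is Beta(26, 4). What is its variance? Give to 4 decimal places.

Var = αβ/[(α+β)²(α+β+1)] = (26×4)/(30²×31) = 104/27900 = 0.0037.

0.0037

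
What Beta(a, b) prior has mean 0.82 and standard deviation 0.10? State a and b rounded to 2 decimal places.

a = 11.28, b = 2.48

σ² = 0.10² = 0.0100.
With s = a+b, Var = μ(1−μ)/(s+1), so s+1 = (0.82×0.18)/0.0100 = 14.7600 and s = 13.7600.
a = μs = 11.28, b = (1−μ)s = 2.48.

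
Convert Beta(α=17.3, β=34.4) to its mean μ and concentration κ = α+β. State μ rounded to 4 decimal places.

κ = α+β = 17.3+34.4 = 51.7; μ = α/κ = 17.3/51.7 = 0.3346.

μ = 0.3346, κ = 51.7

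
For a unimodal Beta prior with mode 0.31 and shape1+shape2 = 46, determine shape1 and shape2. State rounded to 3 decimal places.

Since the density peak of Beta(shape1,shape2) is at (shape1−1)/(shape1+shape2−2),
shape1 = 1 + 0.31(46−2) = 14.640 and shape2 = 46 − 14.640 = 31.360.

shape1 = 14.640, shape2 = 31.360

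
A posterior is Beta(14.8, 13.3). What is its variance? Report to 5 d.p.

0.00857

Var = αβ/[(α+β)²(α+β+1)] = (14.8×13.3)/(28.1²×29.1) = 196.84/22977.651 = 0.00857.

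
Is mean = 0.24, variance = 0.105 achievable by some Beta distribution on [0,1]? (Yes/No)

Yes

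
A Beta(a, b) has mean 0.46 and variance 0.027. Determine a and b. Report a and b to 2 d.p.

Let s = a+b. The Beta variance is μ(1−μ)/(s+1).
So s+1 = μ(1−μ)/σ² = (0.46×0.54)/0.027 = 0.2484/0.027 = 9.2000, giving s = 8.2000.
Then a = μs = 0.46×8.2000 = 3.77 and b = (1−μ)s = 0.54×8.2000 = 4.43.

a = 3.77, b = 4.43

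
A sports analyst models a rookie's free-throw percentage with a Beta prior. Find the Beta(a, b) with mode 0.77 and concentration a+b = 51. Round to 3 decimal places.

a = 38.730, b = 12.270

Mode = (a−1)/(κ−2) with κ = a+b, so a−1 = 0.77·49 = 37.730.
a = 38.730; b = κ − a = 12.270.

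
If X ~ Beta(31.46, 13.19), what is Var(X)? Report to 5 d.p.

0.00456

μ = 31.46/44.65 = 0.704591; Var = μ(1−μ)/(α+β+1) = 0.2081424/45.65 = 0.00456.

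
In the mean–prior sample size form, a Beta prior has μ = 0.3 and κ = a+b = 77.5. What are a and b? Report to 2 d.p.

a = 23.25, b = 54.25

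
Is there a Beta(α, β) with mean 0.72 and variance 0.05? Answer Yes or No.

For any Beta, Var(X) < E[X]·(1−E[X]).
Here μ(1−μ) = 0.72×0.28 = 0.2016, and 0.05 < 0.2016.

Yes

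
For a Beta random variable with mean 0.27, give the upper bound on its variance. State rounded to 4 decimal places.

0.1971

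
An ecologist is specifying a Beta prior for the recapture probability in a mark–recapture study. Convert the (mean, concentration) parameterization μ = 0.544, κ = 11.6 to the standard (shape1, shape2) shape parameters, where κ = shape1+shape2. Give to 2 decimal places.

Split κ in proportion μ : (1−μ): shape1 = 0.544·11.6 = 6.31, shape2 = 11.6 − 6.31 = 5.29.

shape1 = 6.31, shape2 = 5.29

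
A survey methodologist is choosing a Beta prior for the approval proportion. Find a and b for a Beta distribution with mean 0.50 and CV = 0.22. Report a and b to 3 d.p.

a = 9.831, b = 9.831

Var = (CV·μ)² = (0.22×0.50)² = 0.012100.
a+b = μ(1−μ)/Var − 1 = 0.2500/0.012100 − 1 = 19.6612.
Thus a = 0.50·19.6612 = 9.831 and b = 0.50·19.6612 = 9.831.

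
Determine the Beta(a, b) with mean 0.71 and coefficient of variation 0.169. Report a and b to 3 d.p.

a = 9.444, b = 3.857

Var = (CV·μ)² = (0.169×0.71)² = 0.014398.
a+b = μ(1−μ)/Var − 1 = 0.2059/0.014398 − 1 = 13.3010.
Thus a = 0.71·13.3010 = 9.444 and b = 0.29·13.3010 = 3.857.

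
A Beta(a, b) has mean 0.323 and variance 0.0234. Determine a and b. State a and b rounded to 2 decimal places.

Let s = a+b. The Beta variance is μ(1−μ)/(s+1).
So s+1 = μ(1−μ)/σ² = (0.323×0.677)/0.0234 = 0.218671/0.0234 = 9.3449, giving s = 8.3449.
Then a = μs = 0.323×8.3449 = 2.70 and b = (1−μ)s = 0.677×8.3449 = 5.65.

a = 2.70, b = 5.65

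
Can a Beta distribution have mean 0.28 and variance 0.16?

Yes

The Beta variance bound is σ² < μ(1−μ).
Here μ(1−μ) = 0.28×0.72 = 0.2016, and 0.16 < 0.2016.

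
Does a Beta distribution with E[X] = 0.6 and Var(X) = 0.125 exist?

A Beta with mean μ has variance μ(1−μ)/(α+β+1) < μ(1−μ).
Here μ(1−μ) = 0.6×0.4 = 0.24, and 0.125 < 0.24.

Yes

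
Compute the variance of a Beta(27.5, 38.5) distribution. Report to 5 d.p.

0.00363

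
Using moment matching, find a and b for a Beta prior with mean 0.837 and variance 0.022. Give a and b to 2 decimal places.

a = 4.35, b = 0.85

Let s = a+b. The Beta variance is μ(1−μ)/(s+1).
So s+1 = μ(1−μ)/σ² = (0.837×0.163)/0.022 = 0.136431/0.022 = 6.2014, giving s = 5.2014.
Then a = μs = 0.837×5.2014 = 4.35 and b = (1−μ)s = 0.163×5.2014 = 0.85.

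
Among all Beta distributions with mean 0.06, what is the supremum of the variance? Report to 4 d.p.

For fixed mean μ the Beta variance is μ(1−μ)/(α+β+1), increasing as α+β decreases.
Its least upper bound (not attained) is μ(1−μ) = 0.06·0.94 = 0.0564.

0.0564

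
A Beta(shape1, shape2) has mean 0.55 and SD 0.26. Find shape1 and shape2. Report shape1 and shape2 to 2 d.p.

Variance = 0.26² = 0.0676. The moment-matching identity shape1+shape2 = μ(1−μ)/Var − 1 gives
shape1+shape2 = 0.2475/0.0676 − 1 = 2.6612, so shape1 = μ·2.6612 = 1.46 and shape2 = (1−μ)·2.6612 = 1.20.

shape1 = 1.46, shape2 = 1.20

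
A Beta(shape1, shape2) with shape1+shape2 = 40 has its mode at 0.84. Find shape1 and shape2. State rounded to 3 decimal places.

Since the density peak of Beta(shape1,shape2) is at (shape1−1)/(shape1+shape2−2),
shape1 = 1 + 0.84(40−2) = 32.920 and shape2 = 40 − 32.920 = 7.080.

shape1 = 32.920, shape2 = 7.080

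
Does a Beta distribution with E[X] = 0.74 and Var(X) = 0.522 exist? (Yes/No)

No

The Beta variance bound is σ² < μ(1−μ).
Here μ(1−μ) = 0.74×0.26 = 0.1924, and 0.522 ≥ 0.1924.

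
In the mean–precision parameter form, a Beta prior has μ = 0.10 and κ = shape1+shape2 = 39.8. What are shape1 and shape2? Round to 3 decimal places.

Split κ in proportion μ : (1−μ): shape1 = 0.10·39.8 = 3.980, shape2 = 39.8 − 3.980 = 35.820.

shape1 = 3.980, shape2 = 35.820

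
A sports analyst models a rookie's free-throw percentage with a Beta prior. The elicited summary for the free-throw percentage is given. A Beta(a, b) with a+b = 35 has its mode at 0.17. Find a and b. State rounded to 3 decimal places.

Since the density peak of Beta(a,b) is at (a−1)/(a+b−2),
a = 1 + 0.17(35−2) = 6.610 and b = 35 − 6.610 = 28.390.

a = 6.610, b = 28.390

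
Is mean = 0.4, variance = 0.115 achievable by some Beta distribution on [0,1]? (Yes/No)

The Beta variance bound is σ² < μ(1−μ).
Here μ(1−μ) = 0.4×0.6 = 0.24, and 0.115 < 0.24.

Yes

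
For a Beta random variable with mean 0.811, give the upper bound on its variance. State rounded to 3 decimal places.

Var = μ(1−μ)/(α+β+1), which approaches μ(1−μ) as α+β → 0.
So the supremum is μ(1−μ) = 0.811×0.189 = 0.153.

0.153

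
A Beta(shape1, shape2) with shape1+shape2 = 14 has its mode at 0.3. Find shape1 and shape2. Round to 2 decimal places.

shape1 = 4.60, shape2 = 9.40

Mode = (shape1−1)/(κ−2) with κ = shape1+shape2, so shape1−1 = 0.3·12 = 3.60.
shape1 = 4.60; shape2 = κ − shape1 = 9.40.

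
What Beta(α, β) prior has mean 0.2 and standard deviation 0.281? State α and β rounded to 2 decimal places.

α = 0.21, β = 0.82

Variance = 0.281² = 0.078961. The moment-matching identity α+β = μ(1−μ)/Var − 1 gives
α+β = 0.16/0.078961 − 1 = 1.0263, so α = μ·1.0263 = 0.21 and β = (1−μ)·1.0263 = 0.82.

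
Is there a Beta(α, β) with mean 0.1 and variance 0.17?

No

A Beta with mean μ has variance μ(1−μ)/(α+β+1) < μ(1−μ).
Here μ(1−μ) = 0.1×0.9 = 0.09, and 0.17 ≥ 0.09.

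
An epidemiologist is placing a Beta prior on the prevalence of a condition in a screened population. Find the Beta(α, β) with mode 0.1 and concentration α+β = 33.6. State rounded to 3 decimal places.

For α,β>1 the mode is (α−1)/(α+β−2), so α = mode·(κ−2)+1 = 0.1×31.6+1 = 4.160.
And β = (1−mode)·(κ−2)+1 = 0.9×31.6+1 = 29.440.

α = 4.160, β = 29.440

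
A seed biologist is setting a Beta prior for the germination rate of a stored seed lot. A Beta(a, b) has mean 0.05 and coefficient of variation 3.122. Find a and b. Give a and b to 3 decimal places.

σ = CV·μ = 3.122×0.05 = 0.15610, so σ² = 0.024367.
s+1 = μ(1−μ)/σ² = 0.0475/0.024367 = 1.9493, so s = a+b = 0.9493.
a = μs = 0.047, b = (1−μ)s = 0.902.

a = 0.047, b = 0.902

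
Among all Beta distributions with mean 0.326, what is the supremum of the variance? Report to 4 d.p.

0.2197

For fixed mean μ the Beta variance is μ(1−μ)/(α+β+1), increasing as α+β decreases.
Its least upper bound (not attained) is μ(1−μ) = 0.326·0.674 = 0.2197.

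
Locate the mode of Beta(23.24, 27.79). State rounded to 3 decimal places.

0.454

With α,β > 1, mode = (α−1)/(α+β−2) = 22.24/49.03 = 0.454.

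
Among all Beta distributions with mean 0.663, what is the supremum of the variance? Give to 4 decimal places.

0.2234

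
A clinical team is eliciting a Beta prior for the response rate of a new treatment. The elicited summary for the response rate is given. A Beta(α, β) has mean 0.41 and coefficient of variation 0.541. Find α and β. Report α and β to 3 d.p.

Var = (CV·μ)² = (0.541×0.41)² = 0.049200.
α+β = μ(1−μ)/Var − 1 = 0.2419/0.049200 − 1 = 3.9167.
Thus α = 0.41·3.9167 = 1.606 and β = 0.59·3.9167 = 2.311.

α = 1.606, β = 2.311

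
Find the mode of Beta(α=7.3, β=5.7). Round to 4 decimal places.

0.5727

With α,β > 1, mode = (α−1)/(α+β−2) = 6.3/11.0 = 0.5727.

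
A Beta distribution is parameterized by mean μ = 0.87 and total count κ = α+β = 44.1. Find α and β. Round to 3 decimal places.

α = μκ = 0.87×44.1 = 38.367 and β = (1−μ)κ = 0.13×44.1 = 5.733.

α = 38.367, β = 5.733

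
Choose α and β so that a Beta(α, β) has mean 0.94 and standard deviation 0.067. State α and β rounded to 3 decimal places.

α = 10.870, β = 0.694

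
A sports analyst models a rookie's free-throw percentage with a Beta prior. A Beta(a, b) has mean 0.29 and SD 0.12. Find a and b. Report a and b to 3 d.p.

First σ² = 0.0144. Setting a = μn, b = (1−μ)n with n = a+b,
μ(1−μ)/(n+1) = 0.0144 ⇒ n+1 = 0.2059/0.0144 = 14.2986 ⇒ n = 13.2986.
Hence a = 0.29×13.2986 = 3.857, b = 0.71×13.2986 = 9.442.

a = 3.857, b = 9.442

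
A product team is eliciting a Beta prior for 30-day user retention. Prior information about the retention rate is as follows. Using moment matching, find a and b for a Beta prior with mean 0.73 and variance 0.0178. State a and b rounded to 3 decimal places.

Write ν = a+b; then a = μν and Var = μ(1−μ)/(ν+1).
ν = μ(1−μ)/Var − 1 = 0.1971/0.0178 − 1 = 10.0730.
a = 0.73·10.0730 = 7.353, b = 0.27·10.0730 = 2.720.

a = 7.353, b = 2.720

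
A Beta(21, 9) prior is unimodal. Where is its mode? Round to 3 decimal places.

With α,β > 1, mode = (α−1)/(α+β−2) = 20/28 = 0.714.

0.714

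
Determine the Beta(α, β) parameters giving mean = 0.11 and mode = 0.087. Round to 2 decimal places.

Let s = α+β. Mean gives α = μs = 0.11s; mode gives (α−1)/(s−2) = 0.087.
Substituting: 0.11s − 1 = 0.087(s−2) = 0.087s − 0.174, so 0.023s = 0.826 and s = 35.9130.
Then α = 0.11×35.9130 = 3.95 and β = s−α = 31.96.

α = 3.95, β = 31.96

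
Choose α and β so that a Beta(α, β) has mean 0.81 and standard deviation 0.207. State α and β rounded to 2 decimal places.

α = 2.10, β = 0.49

First σ² = 0.042849. Setting α = μn, β = (1−μ)n with n = α+β,
μ(1−μ)/(n+1) = 0.042849 ⇒ n+1 = 0.1539/0.042849 = 3.5917 ⇒ n = 2.5917.
Hence α = 0.81×2.5917 = 2.10, β = 0.19×2.5917 = 0.49.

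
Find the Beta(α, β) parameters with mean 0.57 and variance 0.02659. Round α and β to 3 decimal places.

α = 4.684, β = 3.534

By moment matching, α+β = μ(1−μ)/σ² − 1 = (0.57·0.43)/0.02659 − 1 = 9.2178 − 1 = 8.2178.
Since α/(α+β) = μ, α = 0.57·8.2178 = 4.684 and β = 0.43·8.2178 = 3.534.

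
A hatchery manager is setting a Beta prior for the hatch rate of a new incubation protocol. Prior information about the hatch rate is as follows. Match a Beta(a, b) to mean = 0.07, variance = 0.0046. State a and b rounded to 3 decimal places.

a = 0.921, b = 12.232

Let s = a+b. The Beta variance is μ(1−μ)/(s+1).
So s+1 = μ(1−μ)/σ² = (0.07×0.93)/0.0046 = 0.0651/0.0046 = 14.1522, giving s = 13.1522.
Then a = μs = 0.07×13.1522 = 0.921 and b = (1−μ)s = 0.93×13.1522 = 12.232.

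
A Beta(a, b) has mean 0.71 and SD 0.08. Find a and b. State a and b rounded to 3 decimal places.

a = 22.132, b = 9.040

σ² = 0.08² = 0.0064.
With s = a+b, Var = μ(1−μ)/(s+1), so s+1 = (0.71×0.29)/0.0064 = 32.1719 and s = 31.1719.
a = μs = 22.132, b = (1−μ)s = 9.040.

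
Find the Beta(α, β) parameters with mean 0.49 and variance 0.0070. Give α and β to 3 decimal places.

α = 17.003, β = 17.697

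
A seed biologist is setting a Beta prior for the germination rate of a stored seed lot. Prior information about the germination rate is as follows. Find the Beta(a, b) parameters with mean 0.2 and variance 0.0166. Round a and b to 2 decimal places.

a = 1.73, b = 6.91

By moment matching, a+b = μ(1−μ)/σ² − 1 = (0.2·0.8)/0.0166 − 1 = 9.6386 − 1 = 8.6386.
Since a/(a+b) = μ, a = 0.2·8.6386 = 1.73 and b = 0.8·8.6386 = 6.91.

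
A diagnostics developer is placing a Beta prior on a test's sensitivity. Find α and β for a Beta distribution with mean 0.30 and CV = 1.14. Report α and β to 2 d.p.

α = 0.24, β = 0.56

Var = (CV·μ)² = (1.14×0.30)² = 0.116964.
α+β = μ(1−μ)/Var − 1 = 0.2100/0.116964 − 1 = 0.7954.
Thus α = 0.30·0.7954 = 0.24 and β = 0.70·0.7954 = 0.56.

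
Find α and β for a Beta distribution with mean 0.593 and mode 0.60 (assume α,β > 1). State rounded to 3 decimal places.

α = 16.943, β = 11.629

Let s = α+β. Mean gives α = μs = 0.593s; mode gives (α−1)/(s−2) = 0.60.
Substituting: 0.593s − 1 = 0.60(s−2) = 0.60s − 1.20, so -0.007s = -0.20 and s = 28.5714.
Then α = 0.593×28.5714 = 16.943 and β = s−α = 11.629.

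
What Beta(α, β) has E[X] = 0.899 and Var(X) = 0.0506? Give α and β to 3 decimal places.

α = 0.714, β = 0.080

By moment matching, α+β = μ(1−μ)/σ² − 1 = (0.899·0.101)/0.0506 − 1 = 1.7944 − 1 = 0.7944.
Since α/(α+β) = μ, α = 0.899·0.7944 = 0.714 and β = 0.101·0.7944 = 0.080.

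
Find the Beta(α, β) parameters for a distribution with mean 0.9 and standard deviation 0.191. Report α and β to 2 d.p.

α = 1.32, β = 0.15

Variance = 0.191² = 0.036481. The moment-matching identity α+β = μ(1−μ)/Var − 1 gives
α+β = 0.09/0.036481 − 1 = 1.4670, so α = μ·1.4670 = 1.32 and β = (1−μ)·1.4670 = 0.15.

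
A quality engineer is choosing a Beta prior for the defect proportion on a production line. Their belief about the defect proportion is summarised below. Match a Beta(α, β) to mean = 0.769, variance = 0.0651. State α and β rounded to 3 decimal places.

Let s = α+β. The Beta variance is μ(1−μ)/(s+1).
So s+1 = μ(1−μ)/σ² = (0.769×0.231)/0.0651 = 0.177639/0.0651 = 2.7287, giving s = 1.7287.
Then α = μs = 0.769×1.7287 = 1.329 and β = (1−μ)s = 0.231×1.7287 = 0.399.

α = 1.329, β = 0.399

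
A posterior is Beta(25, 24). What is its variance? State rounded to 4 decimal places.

0.0050

α+β = 49 and αβ = 600, so Var = αβ/[(α+β)²(α+β+1)] = 600/120050 = 0.0050.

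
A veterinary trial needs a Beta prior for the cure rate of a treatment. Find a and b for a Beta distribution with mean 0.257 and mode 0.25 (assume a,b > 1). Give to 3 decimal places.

a = 18.357, b = 53.071

Let s = a+b. Mean gives a = μs = 0.257s; mode gives (a−1)/(s−2) = 0.25.
Substituting: 0.257s − 1 = 0.25(s−2) = 0.25s − 0.50, so 0.007s = 0.50 and s = 71.4286.
Then a = 0.257×71.4286 = 18.357 and b = s−a = 53.071.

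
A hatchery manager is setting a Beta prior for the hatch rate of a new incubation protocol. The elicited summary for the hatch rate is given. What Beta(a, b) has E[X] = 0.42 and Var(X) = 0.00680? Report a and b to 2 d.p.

By moment matching, a+b = μ(1−μ)/σ² − 1 = (0.42·0.58)/0.00680 − 1 = 35.8235 − 1 = 34.8235.
Since a/(a+b) = μ, a = 0.42·34.8235 = 14.63 and b = 0.58·34.8235 = 20.20.

a = 14.63, b = 20.20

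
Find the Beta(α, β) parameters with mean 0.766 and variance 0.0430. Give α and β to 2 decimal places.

α = 2.43, β = 0.74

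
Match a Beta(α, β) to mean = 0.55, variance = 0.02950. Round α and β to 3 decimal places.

α = 4.064, β = 3.325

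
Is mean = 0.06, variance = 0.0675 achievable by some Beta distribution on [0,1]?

The Beta variance bound is σ² < μ(1−μ).
Here μ(1−μ) = 0.06×0.94 = 0.0564, and 0.0675 ≥ 0.0564.

No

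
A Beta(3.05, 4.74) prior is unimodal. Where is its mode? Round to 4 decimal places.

With α,β > 1, mode = (α−1)/(α+β−2) = 2.05/5.79 = 0.3541.

0.3541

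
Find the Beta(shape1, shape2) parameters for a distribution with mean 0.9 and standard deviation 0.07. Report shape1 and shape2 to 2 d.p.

Variance = 0.07² = 0.0049. The moment-matching identity shape1+shape2 = μ(1−μ)/Var − 1 gives
shape1+shape2 = 0.09/0.0049 − 1 = 17.3673, so shape1 = μ·17.3673 = 15.63 and shape2 = (1−μ)·17.3673 = 1.74.

shape1 = 15.63, shape2 = 1.74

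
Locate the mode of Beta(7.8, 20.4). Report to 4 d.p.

0.2595

With α,β > 1, mode = (α−1)/(α+β−2) = 6.8/26.2 = 0.2595.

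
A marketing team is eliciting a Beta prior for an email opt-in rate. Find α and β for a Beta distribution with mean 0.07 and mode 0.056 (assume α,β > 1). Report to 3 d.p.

Let s = α+β. Mean gives α = μs = 0.07s; mode gives (α−1)/(s−2) = 0.056.
Substituting: 0.07s − 1 = 0.056(s−2) = 0.056s − 0.112, so 0.014s = 0.888 and s = 63.4286.
Then α = 0.07×63.4286 = 4.440 and β = s−α = 58.989.

α = 4.440, β = 58.989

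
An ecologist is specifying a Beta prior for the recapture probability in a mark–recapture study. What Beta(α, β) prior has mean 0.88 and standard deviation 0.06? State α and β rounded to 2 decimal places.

Variance = 0.06² = 0.0036. The moment-matching identity α+β = μ(1−μ)/Var − 1 gives
α+β = 0.1056/0.0036 − 1 = 28.3333, so α = μ·28.3333 = 24.93 and β = (1−μ)·28.3333 = 3.40.

α = 24.93, β = 3.40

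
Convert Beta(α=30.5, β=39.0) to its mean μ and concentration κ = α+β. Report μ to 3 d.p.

κ = α+β = 30.5+39.0 = 69.5; μ = α/κ = 30.5/69.5 = 0.439.

μ = 0.439, κ = 69.5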